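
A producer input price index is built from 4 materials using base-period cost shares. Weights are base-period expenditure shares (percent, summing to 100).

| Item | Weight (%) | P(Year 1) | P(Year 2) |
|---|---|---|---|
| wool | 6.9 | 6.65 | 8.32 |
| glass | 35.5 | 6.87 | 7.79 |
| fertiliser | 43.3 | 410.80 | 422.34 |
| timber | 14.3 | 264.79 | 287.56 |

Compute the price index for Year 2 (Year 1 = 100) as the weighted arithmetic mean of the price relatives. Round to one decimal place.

108.9

wool: 6.9 × (8.32/6.65) = 6.9 × 1.251128 = 8.6328
glass: 35.5 × (7.79/6.87) = 35.5 × 1.133916 = 40.2540
fertiliser: 43.3 × (422.34/410.80) = 43.3 × 1.028092 = 44.5164
timber: 14.3 × (287.56/264.79) = 14.3 × 1.085993 = 15.5297
Index = Σ wᵢ·(p₁ᵢ/p₀ᵢ) = 8.6328 + 40.2540 + 44.5164 + 15.5297 = 108.9328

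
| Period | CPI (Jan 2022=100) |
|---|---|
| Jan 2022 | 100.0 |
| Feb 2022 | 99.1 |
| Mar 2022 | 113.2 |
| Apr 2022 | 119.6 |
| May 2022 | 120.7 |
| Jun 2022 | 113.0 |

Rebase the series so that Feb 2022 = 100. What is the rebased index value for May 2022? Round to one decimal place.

Rebased(May 2022) = 120.7 / 99.1 × 100 = 121.7962

121.8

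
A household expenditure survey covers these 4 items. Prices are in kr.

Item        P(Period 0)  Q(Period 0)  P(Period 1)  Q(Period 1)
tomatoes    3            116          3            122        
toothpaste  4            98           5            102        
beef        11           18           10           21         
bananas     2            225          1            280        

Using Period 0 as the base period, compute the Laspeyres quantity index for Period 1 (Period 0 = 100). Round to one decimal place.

112.8

Laspeyres quantity index uses base-period prices as weights.
ΣP(Period 0)·Q(Period 1) = 3×122 + 4×102 + 11×21 + 2×280 = 366 + 408 + 231 + 560 = 1565
ΣP(Period 0)·Q(Period 0) = 3×116 + 4×98 + 11×18 + 2×225 = 348 + 392 + 198 + 450 = 1388
Index = 1565 / 1388 × 100 = 112.7522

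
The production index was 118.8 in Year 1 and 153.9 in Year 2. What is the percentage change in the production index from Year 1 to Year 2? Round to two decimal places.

29.55%

Change = (153.9 − 118.8) / 118.8 × 100
       = 35.1 / 118.8 × 100 = 29.5455%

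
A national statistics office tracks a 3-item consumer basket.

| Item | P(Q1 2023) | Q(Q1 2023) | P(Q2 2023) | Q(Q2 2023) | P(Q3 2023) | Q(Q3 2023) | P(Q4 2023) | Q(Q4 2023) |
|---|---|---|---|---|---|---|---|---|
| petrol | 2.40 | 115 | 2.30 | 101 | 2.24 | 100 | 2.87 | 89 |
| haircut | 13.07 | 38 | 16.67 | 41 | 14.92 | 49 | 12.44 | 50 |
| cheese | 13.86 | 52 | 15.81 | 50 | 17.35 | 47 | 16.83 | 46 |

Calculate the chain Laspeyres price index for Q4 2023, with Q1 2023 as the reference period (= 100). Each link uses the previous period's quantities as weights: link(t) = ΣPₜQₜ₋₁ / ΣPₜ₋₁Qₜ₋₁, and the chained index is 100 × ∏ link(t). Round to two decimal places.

109.73

Link Q1 2023→Q2 2023:
ΣP(Q2 2023)Q(Q1 2023) = 2.30×115 + 16.67×38 + 15.81×52 = 264.5 + 633.46 + 822.12 = 1720.08
ΣP(Q1 2023)Q(Q1 2023) = 2.40×115 + 13.07×38 + 13.86×52 = 276 + 496.66 + 720.72 = 1493.38
link = 1720.08/1493.38 = 1.151803
Link Q2 2023→Q3 2023:
ΣP(Q3 2023)Q(Q2 2023) = 2.24×101 + 14.92×41 + 17.35×50 = 226.24 + 611.72 + 867.5 = 1705.46
ΣP(Q2 2023)Q(Q2 2023) = 2.30×101 + 16.67×41 + 15.81×50 = 232.3 + 683.47 + 790.5 = 1706.27
link = 1705.46/1706.27 = 0.999525
Link Q3 2023→Q4 2023:
ΣP(Q4 2023)Q(Q3 2023) = 2.87×100 + 12.44×49 + 16.83×47 = 287 + 609.56 + 791.01 = 1687.57
ΣP(Q3 2023)Q(Q3 2023) = 2.24×100 + 14.92×49 + 17.35×47 = 224 + 731.08 + 815.45 = 1770.53
link = 1687.57/1770.53 = 0.953144
Chained index = 100 × 1.151803 × 0.999525 × 0.953144 = 109.7313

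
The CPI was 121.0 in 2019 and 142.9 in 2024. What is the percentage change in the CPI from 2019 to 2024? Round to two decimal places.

18.10%

Change = (142.9 − 121.0) / 121.0 × 100
       = 21.9 / 121.0 × 100 = 18.0992%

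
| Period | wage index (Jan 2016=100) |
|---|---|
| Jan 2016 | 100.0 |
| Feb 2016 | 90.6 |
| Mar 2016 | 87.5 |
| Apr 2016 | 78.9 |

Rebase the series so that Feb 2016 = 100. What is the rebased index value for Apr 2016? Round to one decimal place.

Rebased(Apr 2016) = 78.9 / 90.6 × 100 = 87.0861

87.1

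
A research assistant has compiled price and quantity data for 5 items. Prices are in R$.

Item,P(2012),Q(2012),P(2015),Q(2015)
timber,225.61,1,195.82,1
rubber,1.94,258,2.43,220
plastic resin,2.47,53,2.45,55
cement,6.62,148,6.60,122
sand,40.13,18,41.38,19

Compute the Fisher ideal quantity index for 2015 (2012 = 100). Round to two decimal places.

92.01

Laspeyres component (base-period weights):
ΣP(2012)Q(2015) = 225.61×1 + 1.94×220 + 2.47×55 + 6.62×122 + 40.13×19 = 225.61 + 426.8 + 135.85 + 807.64 + 762.47 = 2358.37
ΣP(2012)Q(2012) = 225.61×1 + 1.94×258 + 2.47×53 + 6.62×148 + 40.13×18 = 225.61 + 500.52 + 130.91 + 979.76 + 722.34 = 2559.14
L = 2358.37 / 2559.14 × 100 = 92.1548
Paasche component (current-period weights):
ΣP(2015)Q(2015) = 195.82×1 + 2.43×220 + 2.45×55 + 6.60×122 + 41.38×19 = 195.82 + 534.6 + 134.75 + 805.2 + 786.22 = 2456.59
ΣP(2015)Q(2012) = 195.82×1 + 2.43×258 + 2.45×53 + 6.60×148 + 41.38×18 = 195.82 + 626.94 + 129.85 + 976.8 + 744.84 = 2674.25
P = 2456.59 / 2674.25 × 100 = 91.8609
Fisher = √(L × P) = √(92.1548 × 91.8609) = 92.0077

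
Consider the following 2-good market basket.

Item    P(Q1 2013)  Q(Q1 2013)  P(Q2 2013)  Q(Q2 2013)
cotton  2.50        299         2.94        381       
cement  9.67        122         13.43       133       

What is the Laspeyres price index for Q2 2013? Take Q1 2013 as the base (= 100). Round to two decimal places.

Laspeyres price index uses base-period quantities as weights.
ΣP(Q2 2013)·Q(Q1 2013) = 2.94×299 + 13.43×122 = 879.06 + 1638.46 = 2517.52
ΣP(Q1 2013)·Q(Q1 2013) = 2.50×299 + 9.67×122 = 747.5 + 1179.74 = 1927.24
Index = 2517.52 / 1927.24 × 100 = 130.6283

130.63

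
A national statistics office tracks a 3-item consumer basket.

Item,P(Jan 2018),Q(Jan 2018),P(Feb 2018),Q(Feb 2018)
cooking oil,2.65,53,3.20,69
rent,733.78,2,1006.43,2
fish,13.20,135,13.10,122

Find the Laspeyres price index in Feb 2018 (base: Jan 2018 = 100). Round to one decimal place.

Laspeyres price index uses base-period quantities as weights.
ΣP(Feb 2018)·Q(Jan 2018) = 3.20×53 + 1006.43×2 + 13.10×135 = 169.6 + 2012.86 + 1768.5 = 3950.96
ΣP(Jan 2018)·Q(Jan 2018) = 2.65×53 + 733.78×2 + 13.20×135 = 140.45 + 1467.56 + 1782 = 3390.01
Index = 3950.96 / 3390.01 × 100 = 116.5471

116.5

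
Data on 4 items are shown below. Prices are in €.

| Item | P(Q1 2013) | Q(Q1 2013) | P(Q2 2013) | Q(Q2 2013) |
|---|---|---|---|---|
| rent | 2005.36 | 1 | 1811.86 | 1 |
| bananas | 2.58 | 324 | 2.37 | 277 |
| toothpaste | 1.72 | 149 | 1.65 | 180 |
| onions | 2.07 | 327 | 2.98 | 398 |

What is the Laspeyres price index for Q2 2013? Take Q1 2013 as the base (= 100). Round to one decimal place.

Laspeyres price index uses base-period quantities as weights.
ΣP(Q2 2013)·Q(Q1 2013) = 1811.86×1 + 2.37×324 + 1.65×149 + 2.98×327 = 1811.86 + 767.88 + 245.85 + 974.46 = 3800.05
ΣP(Q1 2013)·Q(Q1 2013) = 2005.36×1 + 2.58×324 + 1.72×149 + 2.07×327 = 2005.36 + 835.92 + 256.28 + 676.89 = 3774.45
Index = 3800.05 / 3774.45 × 100 = 100.6782

100.7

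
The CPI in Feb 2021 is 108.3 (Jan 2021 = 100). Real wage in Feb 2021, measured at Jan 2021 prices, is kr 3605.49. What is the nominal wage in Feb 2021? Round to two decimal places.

Nominal = Real × (Index/100) = 3605.49 × (108.3/100)
        = 3605.49 × 1.083 = 3904.7457

3904.75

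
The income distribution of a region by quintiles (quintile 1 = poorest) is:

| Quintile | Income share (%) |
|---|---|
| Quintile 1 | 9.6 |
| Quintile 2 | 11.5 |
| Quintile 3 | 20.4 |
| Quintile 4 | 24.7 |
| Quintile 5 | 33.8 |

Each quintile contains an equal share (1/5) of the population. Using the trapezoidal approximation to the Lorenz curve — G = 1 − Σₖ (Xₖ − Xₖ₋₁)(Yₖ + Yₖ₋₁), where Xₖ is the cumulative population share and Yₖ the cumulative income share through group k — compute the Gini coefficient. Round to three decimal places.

Cumulative income shares Yₖ: 0.0960, 0.2110, 0.4150, 0.6620, 1.0000
Σ (Xₖ−Xₖ₋₁)(Yₖ+Yₖ₋₁) = (1/5)(0.0960+0.0000) + (1/5)(0.2110+0.0960) + (1/5)(0.4150+0.2110) + (1/5)(0.6620+0.4150) + (1/5)(1.0000+0.6620)
  = 0.0192 + 0.0614 + 0.1252 + 0.2154 + 0.3324 = 0.7536
G = 1 − 0.7536 = 0.2464

0.246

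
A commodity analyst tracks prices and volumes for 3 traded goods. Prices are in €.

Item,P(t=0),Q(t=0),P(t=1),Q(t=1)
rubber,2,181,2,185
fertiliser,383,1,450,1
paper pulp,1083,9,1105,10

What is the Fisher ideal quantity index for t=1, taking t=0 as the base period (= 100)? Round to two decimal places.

110.37

Laspeyres component (base-period weights):
ΣP(t=0)Q(t=1) = 2×185 + 383×1 + 1083×10 = 370 + 383 + 10830 = 11583
ΣP(t=0)Q(t=0) = 2×181 + 383×1 + 1083×9 = 362 + 383 + 9747 = 10492
L = 11583 / 10492 × 100 = 110.3984
Paasche component (current-period weights):
ΣP(t=1)Q(t=1) = 2×185 + 450×1 + 1105×10 = 370 + 450 + 11050 = 11870
ΣP(t=1)Q(t=0) = 2×181 + 450×1 + 1105×9 = 362 + 450 + 9945 = 10757
P = 11870 / 10757 × 100 = 110.3468
Fisher = √(L × P) = √(110.3984 × 110.3468) = 110.3726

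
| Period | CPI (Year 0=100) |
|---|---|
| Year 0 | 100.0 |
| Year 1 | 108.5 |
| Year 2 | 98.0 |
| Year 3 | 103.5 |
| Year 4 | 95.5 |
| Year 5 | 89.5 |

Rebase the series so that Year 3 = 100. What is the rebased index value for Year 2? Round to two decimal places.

Rebased(Year 2) = 98.0 / 103.5 × 100 = 94.6860

94.69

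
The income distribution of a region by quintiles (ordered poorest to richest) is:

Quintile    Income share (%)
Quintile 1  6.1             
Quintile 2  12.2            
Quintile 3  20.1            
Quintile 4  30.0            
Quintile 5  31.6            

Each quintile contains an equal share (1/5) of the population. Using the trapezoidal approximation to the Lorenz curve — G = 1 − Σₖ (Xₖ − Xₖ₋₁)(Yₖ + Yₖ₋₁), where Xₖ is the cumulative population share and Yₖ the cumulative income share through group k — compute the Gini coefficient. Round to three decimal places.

0.275

Cumulative income shares Yₖ: 0.0610, 0.1830, 0.3840, 0.6840, 1.0000
Σ (Xₖ−Xₖ₋₁)(Yₖ+Yₖ₋₁) = (1/5)(0.0610+0.0000) + (1/5)(0.1830+0.0610) + (1/5)(0.3840+0.1830) + (1/5)(0.6840+0.3840) + (1/5)(1.0000+0.6840)
  = 0.0122 + 0.0488 + 0.1134 + 0.2136 + 0.3368 = 0.7248
G = 1 − 0.7248 = 0.2752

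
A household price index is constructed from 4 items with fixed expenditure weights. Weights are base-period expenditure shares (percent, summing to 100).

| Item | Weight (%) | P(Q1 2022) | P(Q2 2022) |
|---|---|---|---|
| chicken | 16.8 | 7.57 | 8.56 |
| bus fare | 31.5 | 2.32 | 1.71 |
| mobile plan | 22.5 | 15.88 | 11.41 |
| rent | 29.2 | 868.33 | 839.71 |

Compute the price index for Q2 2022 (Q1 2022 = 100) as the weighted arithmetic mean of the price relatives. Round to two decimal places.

86.62

chicken: 16.8 × (8.56/7.57) = 16.8 × 1.130779 = 18.9971
bus fare: 31.5 × (1.71/2.32) = 31.5 × 0.737069 = 23.2177
mobile plan: 22.5 × (11.41/15.88) = 22.5 × 0.718514 = 16.1666
rent: 29.2 × (839.71/868.33) = 29.2 × 0.967040 = 28.2376
Index = Σ wᵢ·(p₁ᵢ/p₀ᵢ) = 18.9971 + 23.2177 + 16.1666 + 28.2376 = 86.6189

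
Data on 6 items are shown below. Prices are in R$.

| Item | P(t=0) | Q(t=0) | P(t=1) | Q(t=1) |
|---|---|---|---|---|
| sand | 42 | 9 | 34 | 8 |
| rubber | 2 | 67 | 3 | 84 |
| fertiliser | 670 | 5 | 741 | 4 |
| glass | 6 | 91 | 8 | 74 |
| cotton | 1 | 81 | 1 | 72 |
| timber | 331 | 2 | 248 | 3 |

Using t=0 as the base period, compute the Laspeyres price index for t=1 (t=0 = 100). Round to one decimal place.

Laspeyres price index uses base-period quantities as weights.
ΣP(t=1)·Q(t=0) = 34×9 + 3×67 + 741×5 + 8×91 + 1×81 + 248×2 = 306 + 201 + 3705 + 728 + 81 + 496 = 5517
ΣP(t=0)·Q(t=0) = 42×9 + 2×67 + 670×5 + 6×91 + 1×81 + 331×2 = 378 + 134 + 3350 + 546 + 81 + 662 = 5151
Index = 5517 / 5151 × 100 = 107.1054

107.1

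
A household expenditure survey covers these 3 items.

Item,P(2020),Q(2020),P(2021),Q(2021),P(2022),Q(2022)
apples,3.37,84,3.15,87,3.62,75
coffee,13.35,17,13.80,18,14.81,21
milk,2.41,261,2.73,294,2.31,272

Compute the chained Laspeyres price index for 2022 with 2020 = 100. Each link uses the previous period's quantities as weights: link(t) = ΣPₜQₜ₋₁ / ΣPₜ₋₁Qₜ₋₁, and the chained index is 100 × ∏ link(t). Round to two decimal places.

101.21

Link 2020→2021:
ΣP(2021)Q(2020) = 3.15×84 + 13.80×17 + 2.73×261 = 264.6 + 234.6 + 712.53 = 1211.73
ΣP(2020)Q(2020) = 3.37×84 + 13.35×17 + 2.41×261 = 283.08 + 226.95 + 629.01 = 1139.04
link = 1211.73/1139.04 = 1.063817
Link 2021→2022:
ΣP(2022)Q(2021) = 3.62×87 + 14.81×18 + 2.31×294 = 314.94 + 266.58 + 679.14 = 1260.66
ΣP(2021)Q(2021) = 3.15×87 + 13.80×18 + 2.73×294 = 274.05 + 248.4 + 802.62 = 1325.07
link = 1260.66/1325.07 = 0.951391
Chained index = 100 × 1.063817 × 0.951391 = 101.2106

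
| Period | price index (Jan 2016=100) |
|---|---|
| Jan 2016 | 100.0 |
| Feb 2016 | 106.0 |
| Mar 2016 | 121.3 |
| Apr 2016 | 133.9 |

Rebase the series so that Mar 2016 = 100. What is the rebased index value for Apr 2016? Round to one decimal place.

110.4

Rebased(Apr 2016) = 133.9 / 121.3 × 100 = 110.3875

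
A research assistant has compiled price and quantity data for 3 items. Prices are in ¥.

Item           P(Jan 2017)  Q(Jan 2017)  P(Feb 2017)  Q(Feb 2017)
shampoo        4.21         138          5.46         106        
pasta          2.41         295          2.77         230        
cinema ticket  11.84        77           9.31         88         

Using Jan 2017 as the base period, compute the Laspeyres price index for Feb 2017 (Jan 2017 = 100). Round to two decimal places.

103.81

Laspeyres price index uses base-period quantities as weights.
ΣP(Feb 2017)·Q(Jan 2017) = 5.46×138 + 2.77×295 + 9.31×77 = 753.48 + 817.15 + 716.87 = 2287.5
ΣP(Jan 2017)·Q(Jan 2017) = 4.21×138 + 2.41×295 + 11.84×77 = 580.98 + 710.95 + 911.68 = 2203.61
Index = 2287.5 / 2203.61 × 100 = 103.8069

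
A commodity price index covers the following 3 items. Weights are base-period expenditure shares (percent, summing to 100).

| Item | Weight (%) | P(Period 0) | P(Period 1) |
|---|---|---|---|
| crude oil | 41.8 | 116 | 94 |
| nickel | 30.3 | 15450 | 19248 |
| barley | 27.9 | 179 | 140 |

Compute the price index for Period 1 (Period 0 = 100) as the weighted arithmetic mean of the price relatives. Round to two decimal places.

crude oil: 41.8 × (94/116) = 41.8 × 0.810345 = 33.8724
nickel: 30.3 × (19248/15450) = 30.3 × 1.245825 = 37.7485
barley: 27.9 × (140/179) = 27.9 × 0.782123 = 21.8212
Index = Σ wᵢ·(p₁ᵢ/p₀ᵢ) = 33.8724 + 37.7485 + 21.8212 = 93.4421

93.44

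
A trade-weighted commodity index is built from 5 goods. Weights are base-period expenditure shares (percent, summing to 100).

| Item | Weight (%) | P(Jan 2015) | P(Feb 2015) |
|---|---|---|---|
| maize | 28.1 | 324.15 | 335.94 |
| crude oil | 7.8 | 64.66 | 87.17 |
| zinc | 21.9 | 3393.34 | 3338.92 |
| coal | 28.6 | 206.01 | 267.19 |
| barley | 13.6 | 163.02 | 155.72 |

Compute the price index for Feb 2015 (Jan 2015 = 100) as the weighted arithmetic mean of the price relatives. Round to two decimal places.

111.27

maize: 28.1 × (335.94/324.15) = 28.1 × 1.036372 = 29.1221
crude oil: 7.8 × (87.17/64.66) = 7.8 × 1.348129 = 10.5154
zinc: 21.9 × (3338.92/3393.34) = 21.9 × 0.983963 = 21.5488
coal: 28.6 × (267.19/206.01) = 28.6 × 1.296976 = 37.0935
barley: 13.6 × (155.72/163.02) = 13.6 × 0.955220 = 12.9910
Index = Σ wᵢ·(p₁ᵢ/p₀ᵢ) = 29.1221 + 10.5154 + 21.5488 + 37.0935 + 12.9910 = 111.2707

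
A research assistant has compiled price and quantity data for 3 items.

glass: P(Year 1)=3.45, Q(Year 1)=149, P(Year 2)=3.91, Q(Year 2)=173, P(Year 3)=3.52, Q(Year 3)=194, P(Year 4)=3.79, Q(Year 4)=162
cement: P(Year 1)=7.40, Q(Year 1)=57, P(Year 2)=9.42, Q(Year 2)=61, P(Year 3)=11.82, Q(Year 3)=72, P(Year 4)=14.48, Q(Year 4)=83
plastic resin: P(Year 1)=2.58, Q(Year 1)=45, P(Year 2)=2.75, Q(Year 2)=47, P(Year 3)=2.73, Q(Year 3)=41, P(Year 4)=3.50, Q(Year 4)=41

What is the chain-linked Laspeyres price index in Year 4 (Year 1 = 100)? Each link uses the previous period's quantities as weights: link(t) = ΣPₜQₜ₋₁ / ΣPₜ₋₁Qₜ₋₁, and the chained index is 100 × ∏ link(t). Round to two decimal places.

Link Year 1→Year 2:
ΣP(Year 2)Q(Year 1) = 3.91×149 + 9.42×57 + 2.75×45 = 582.59 + 536.94 + 123.75 = 1243.28
ΣP(Year 1)Q(Year 1) = 3.45×149 + 7.40×57 + 2.58×45 = 514.05 + 421.8 + 116.1 = 1051.95
link = 1243.28/1051.95 = 1.181881
Link Year 2→Year 3:
ΣP(Year 3)Q(Year 2) = 3.52×173 + 11.82×61 + 2.73×47 = 608.96 + 721.02 + 128.31 = 1458.29
ΣP(Year 2)Q(Year 2) = 3.91×173 + 9.42×61 + 2.75×47 = 676.43 + 574.62 + 129.25 = 1380.3
link = 1458.29/1380.3 = 1.056502
Link Year 3→Year 4:
ΣP(Year 4)Q(Year 3) = 3.79×194 + 14.48×72 + 3.50×41 = 735.26 + 1042.56 + 143.5 = 1921.32
ΣP(Year 3)Q(Year 3) = 3.52×194 + 11.82×72 + 2.73×41 = 682.88 + 851.04 + 111.93 = 1645.85
link = 1921.32/1645.85 = 1.167372
Chained index = 100 × 1.181881 × 1.056502 × 1.167372 = 145.7652

145.77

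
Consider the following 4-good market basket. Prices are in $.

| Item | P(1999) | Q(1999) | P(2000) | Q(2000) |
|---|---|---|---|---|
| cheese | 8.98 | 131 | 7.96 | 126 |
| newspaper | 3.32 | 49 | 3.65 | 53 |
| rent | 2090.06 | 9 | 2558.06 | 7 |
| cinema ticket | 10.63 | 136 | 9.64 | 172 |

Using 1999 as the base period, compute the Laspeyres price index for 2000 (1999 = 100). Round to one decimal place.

118.3

Laspeyres price index uses base-period quantities as weights.
ΣP(2000)·Q(1999) = 7.96×131 + 3.65×49 + 2558.06×9 + 9.64×136 = 1042.76 + 178.85 + 23022.54 + 1311.04 = 25555.19
ΣP(1999)·Q(1999) = 8.98×131 + 3.32×49 + 2090.06×9 + 10.63×136 = 1176.38 + 162.68 + 18810.54 + 1445.68 = 21595.28
Index = 25555.19 / 21595.28 × 100 = 118.3369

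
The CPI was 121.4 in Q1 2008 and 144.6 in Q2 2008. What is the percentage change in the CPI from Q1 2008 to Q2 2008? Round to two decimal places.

19.11%

Change = (144.6 − 121.4) / 121.4 × 100
       = 23.2 / 121.4 × 100 = 19.1104%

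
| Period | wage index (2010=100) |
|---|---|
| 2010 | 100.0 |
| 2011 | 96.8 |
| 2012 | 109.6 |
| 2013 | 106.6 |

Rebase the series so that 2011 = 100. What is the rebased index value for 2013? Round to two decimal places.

110.12

Rebased(2013) = 106.6 / 96.8 × 100 = 110.1240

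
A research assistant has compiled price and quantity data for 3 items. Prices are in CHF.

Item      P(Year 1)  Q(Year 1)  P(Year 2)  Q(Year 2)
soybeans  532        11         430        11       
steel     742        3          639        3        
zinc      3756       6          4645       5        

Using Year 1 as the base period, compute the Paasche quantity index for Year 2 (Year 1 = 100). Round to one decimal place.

Paasche quantity index uses current-period prices as weights.
ΣP(Year 2)·Q(Year 2) = 430×11 + 639×3 + 4645×5 = 4730 + 1917 + 23225 = 29872
ΣP(Year 2)·Q(Year 1) = 430×11 + 639×3 + 4645×6 = 4730 + 1917 + 27870 = 34517
Index = 29872 / 34517 × 100 = 86.5429

86.5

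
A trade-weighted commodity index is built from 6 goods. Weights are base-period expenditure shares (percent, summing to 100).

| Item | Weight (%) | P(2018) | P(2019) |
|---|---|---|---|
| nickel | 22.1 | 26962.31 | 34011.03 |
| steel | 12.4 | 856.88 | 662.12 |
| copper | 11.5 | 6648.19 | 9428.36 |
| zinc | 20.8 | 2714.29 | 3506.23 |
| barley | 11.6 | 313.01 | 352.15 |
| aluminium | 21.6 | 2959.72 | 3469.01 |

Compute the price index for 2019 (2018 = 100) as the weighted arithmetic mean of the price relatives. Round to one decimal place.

119.0

nickel: 22.1 × (34011.03/26962.31) = 22.1 × 1.261429 = 27.8776
steel: 12.4 × (662.12/856.88) = 12.4 × 0.772710 = 9.5816
copper: 11.5 × (9428.36/6648.19) = 11.5 × 1.418184 = 16.3091
zinc: 20.8 × (3506.23/2714.29) = 20.8 × 1.291767 = 26.8688
barley: 11.6 × (352.15/313.01) = 11.6 × 1.125044 = 13.0505
aluminium: 21.6 × (3469.01/2959.72) = 21.6 × 1.172074 = 25.3168
Index = Σ wᵢ·(p₁ᵢ/p₀ᵢ) = 27.8776 + 9.5816 + 16.3091 + 26.8688 + 13.0505 + 25.3168 = 119.0044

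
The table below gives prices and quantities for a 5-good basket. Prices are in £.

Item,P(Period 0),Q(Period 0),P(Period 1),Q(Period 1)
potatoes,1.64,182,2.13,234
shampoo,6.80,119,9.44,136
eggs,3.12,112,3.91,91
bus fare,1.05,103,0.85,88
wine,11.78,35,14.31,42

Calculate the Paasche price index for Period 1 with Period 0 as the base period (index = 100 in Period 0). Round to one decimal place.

129.1

Paasche price index uses current-period quantities as weights.
ΣP(Period 1)·Q(Period 1) = 2.13×234 + 9.44×136 + 3.91×91 + 0.85×88 + 14.31×42 = 498.42 + 1283.84 + 355.81 + 74.8 + 601.02 = 2813.89
ΣP(Period 0)·Q(Period 1) = 1.64×234 + 6.80×136 + 3.12×91 + 1.05×88 + 11.78×42 = 383.76 + 924.8 + 283.92 + 92.4 + 494.76 = 2179.64
Index = 2813.89 / 2179.64 × 100 = 129.0988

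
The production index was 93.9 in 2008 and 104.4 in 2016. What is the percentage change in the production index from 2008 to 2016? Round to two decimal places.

11.18%

Change = (104.4 − 93.9) / 93.9 × 100
       = 10.5 / 93.9 × 100 = 11.1821%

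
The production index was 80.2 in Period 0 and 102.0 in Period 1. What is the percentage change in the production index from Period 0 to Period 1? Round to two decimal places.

Change = (102.0 − 80.2) / 80.2 × 100
       = 21.8 / 80.2 × 100 = 27.1820%

27.18%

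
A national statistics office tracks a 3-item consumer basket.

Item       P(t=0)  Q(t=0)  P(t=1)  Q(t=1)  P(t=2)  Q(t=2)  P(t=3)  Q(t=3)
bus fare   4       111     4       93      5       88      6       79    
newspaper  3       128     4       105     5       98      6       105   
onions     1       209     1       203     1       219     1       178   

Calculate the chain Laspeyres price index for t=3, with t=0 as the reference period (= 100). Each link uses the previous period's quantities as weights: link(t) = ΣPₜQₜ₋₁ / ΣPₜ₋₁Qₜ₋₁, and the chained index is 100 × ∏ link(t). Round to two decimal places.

Link t=0→t=1:
ΣP(t=1)Q(t=0) = 4×111 + 4×128 + 1×209 = 444 + 512 + 209 = 1165
ΣP(t=0)Q(t=0) = 4×111 + 3×128 + 1×209 = 444 + 384 + 209 = 1037
link = 1165/1037 = 1.123433
Link t=1→t=2:
ΣP(t=2)Q(t=1) = 5×93 + 5×105 + 1×203 = 465 + 525 + 203 = 1193
ΣP(t=1)Q(t=1) = 4×93 + 4×105 + 1×203 = 372 + 420 + 203 = 995
link = 1193/995 = 1.198995
Link t=2→t=3:
ΣP(t=3)Q(t=2) = 6×88 + 6×98 + 1×219 = 528 + 588 + 219 = 1335
ΣP(t=2)Q(t=2) = 5×88 + 5×98 + 1×219 = 440 + 490 + 219 = 1149
link = 1335/1149 = 1.161880
Chained index = 100 × 1.123433 × 1.198995 × 1.161880 = 156.5041

156.50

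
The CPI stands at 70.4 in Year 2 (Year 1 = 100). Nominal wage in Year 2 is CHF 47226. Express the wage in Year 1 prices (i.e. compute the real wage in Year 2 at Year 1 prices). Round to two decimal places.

67082.39

Real = Nominal ÷ (Index/100) = 47226 ÷ (70.4/100)
     = 47226 ÷ 0.704 = 67082.3864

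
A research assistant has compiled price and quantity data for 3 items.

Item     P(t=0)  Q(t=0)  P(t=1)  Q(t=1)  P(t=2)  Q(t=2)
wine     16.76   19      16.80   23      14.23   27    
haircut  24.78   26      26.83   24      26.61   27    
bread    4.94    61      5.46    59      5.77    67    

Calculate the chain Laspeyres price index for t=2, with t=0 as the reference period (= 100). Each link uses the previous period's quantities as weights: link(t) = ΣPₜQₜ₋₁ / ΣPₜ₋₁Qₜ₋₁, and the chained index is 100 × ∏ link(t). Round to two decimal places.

103.15

Link t=0→t=1:
ΣP(t=1)Q(t=0) = 16.80×19 + 26.83×26 + 5.46×61 = 319.2 + 697.58 + 333.06 = 1349.84
ΣP(t=0)Q(t=0) = 16.76×19 + 24.78×26 + 4.94×61 = 318.44 + 644.28 + 301.34 = 1264.06
link = 1349.84/1264.06 = 1.067861
Link t=1→t=2:
ΣP(t=2)Q(t=1) = 14.23×23 + 26.61×24 + 5.77×59 = 327.29 + 638.64 + 340.43 = 1306.36
ΣP(t=1)Q(t=1) = 16.80×23 + 26.83×24 + 5.46×59 = 386.4 + 643.92 + 322.14 = 1352.46
link = 1306.36/1352.46 = 0.965914
Chained index = 100 × 1.067861 × 0.965914 = 103.1462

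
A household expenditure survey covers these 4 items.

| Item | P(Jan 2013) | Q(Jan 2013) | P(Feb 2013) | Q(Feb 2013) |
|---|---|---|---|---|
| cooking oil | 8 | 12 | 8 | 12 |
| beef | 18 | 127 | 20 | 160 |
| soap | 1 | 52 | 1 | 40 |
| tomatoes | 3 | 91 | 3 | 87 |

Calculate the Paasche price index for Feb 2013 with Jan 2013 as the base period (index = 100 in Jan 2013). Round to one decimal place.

109.8

Paasche price index uses current-period quantities as weights.
ΣP(Feb 2013)·Q(Feb 2013) = 8×12 + 20×160 + 1×40 + 3×87 = 96 + 3200 + 40 + 261 = 3597
ΣP(Jan 2013)·Q(Feb 2013) = 8×12 + 18×160 + 1×40 + 3×87 = 96 + 2880 + 40 + 261 = 3277
Index = 3597 / 3277 × 100 = 109.7650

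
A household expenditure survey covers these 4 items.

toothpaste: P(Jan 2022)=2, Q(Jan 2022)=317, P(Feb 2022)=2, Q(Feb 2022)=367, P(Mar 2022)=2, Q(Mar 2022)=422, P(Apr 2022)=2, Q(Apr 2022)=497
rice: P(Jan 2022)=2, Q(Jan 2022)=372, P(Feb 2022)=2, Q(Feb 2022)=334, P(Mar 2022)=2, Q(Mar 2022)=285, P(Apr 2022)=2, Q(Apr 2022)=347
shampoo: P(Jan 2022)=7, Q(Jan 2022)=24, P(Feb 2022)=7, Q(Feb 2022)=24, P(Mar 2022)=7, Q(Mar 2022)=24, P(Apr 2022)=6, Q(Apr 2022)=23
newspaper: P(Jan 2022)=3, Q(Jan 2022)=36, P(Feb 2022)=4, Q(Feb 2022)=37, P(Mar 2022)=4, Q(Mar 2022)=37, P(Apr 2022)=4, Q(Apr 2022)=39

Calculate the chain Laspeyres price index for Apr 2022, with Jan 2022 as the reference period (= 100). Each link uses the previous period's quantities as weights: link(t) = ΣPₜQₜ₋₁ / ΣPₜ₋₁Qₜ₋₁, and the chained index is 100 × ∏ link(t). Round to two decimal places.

100.76

Link Jan 2022→Feb 2022:
ΣP(Feb 2022)Q(Jan 2022) = 2×317 + 2×372 + 7×24 + 4×36 = 634 + 744 + 168 + 144 = 1690
ΣP(Jan 2022)Q(Jan 2022) = 2×317 + 2×372 + 7×24 + 3×36 = 634 + 744 + 168 + 108 = 1654
link = 1690/1654 = 1.021765
Link Feb 2022→Mar 2022:
ΣP(Mar 2022)Q(Feb 2022) = 2×367 + 2×334 + 7×24 + 4×37 = 734 + 668 + 168 + 148 = 1718
ΣP(Feb 2022)Q(Feb 2022) = 2×367 + 2×334 + 7×24 + 4×37 = 734 + 668 + 168 + 148 = 1718
link = 1718/1718 = 1.000000
Link Mar 2022→Apr 2022:
ΣP(Apr 2022)Q(Mar 2022) = 2×422 + 2×285 + 6×24 + 4×37 = 844 + 570 + 144 + 148 = 1706
ΣP(Mar 2022)Q(Mar 2022) = 2×422 + 2×285 + 7×24 + 4×37 = 844 + 570 + 168 + 148 = 1730
link = 1706/1730 = 0.986127
Chained index = 100 × 1.021765 × 1.000000 × 0.986127 = 100.7591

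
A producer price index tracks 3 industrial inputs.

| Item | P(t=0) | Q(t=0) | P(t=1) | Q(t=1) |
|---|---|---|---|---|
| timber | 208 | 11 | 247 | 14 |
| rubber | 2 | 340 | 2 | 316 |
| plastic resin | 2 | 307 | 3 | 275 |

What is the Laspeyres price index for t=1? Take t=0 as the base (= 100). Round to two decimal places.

120.55

Laspeyres price index uses base-period quantities as weights.
ΣP(t=1)·Q(t=0) = 247×11 + 2×340 + 3×307 = 2717 + 680 + 921 = 4318
ΣP(t=0)·Q(t=0) = 208×11 + 2×340 + 2×307 = 2288 + 680 + 614 = 3582
Index = 4318 / 3582 × 100 = 120.5472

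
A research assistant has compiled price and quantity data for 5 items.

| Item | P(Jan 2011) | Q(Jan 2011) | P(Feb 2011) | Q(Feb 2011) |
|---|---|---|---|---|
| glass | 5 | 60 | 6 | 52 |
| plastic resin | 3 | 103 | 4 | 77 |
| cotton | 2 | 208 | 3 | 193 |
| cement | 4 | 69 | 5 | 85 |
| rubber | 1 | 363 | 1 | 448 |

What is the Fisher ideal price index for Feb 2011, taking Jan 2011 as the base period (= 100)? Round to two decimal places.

Laspeyres component (base-period weights):
ΣP(Feb 2011)Q(Jan 2011) = 6×60 + 4×103 + 3×208 + 5×69 + 1×363 = 360 + 412 + 624 + 345 + 363 = 2104
ΣP(Jan 2011)Q(Jan 2011) = 5×60 + 3×103 + 2×208 + 4×69 + 1×363 = 300 + 309 + 416 + 276 + 363 = 1664
L = 2104 / 1664 × 100 = 126.4423
Paasche component (current-period weights):
ΣP(Feb 2011)Q(Feb 2011) = 6×52 + 4×77 + 3×193 + 5×85 + 1×448 = 312 + 308 + 579 + 425 + 448 = 2072
ΣP(Jan 2011)Q(Feb 2011) = 5×52 + 3×77 + 2×193 + 4×85 + 1×448 = 260 + 231 + 386 + 340 + 448 = 1665
P = 2072 / 1665 × 100 = 124.4444
Fisher = √(L × P) = √(126.4423 × 124.4444) = 125.4394

125.44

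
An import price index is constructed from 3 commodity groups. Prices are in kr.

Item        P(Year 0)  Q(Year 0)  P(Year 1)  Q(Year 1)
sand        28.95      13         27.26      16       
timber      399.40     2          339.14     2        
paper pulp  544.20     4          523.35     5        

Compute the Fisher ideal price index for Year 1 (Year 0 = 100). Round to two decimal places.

Laspeyres component (base-period weights):
ΣP(Year 1)Q(Year 0) = 27.26×13 + 339.14×2 + 523.35×4 = 354.38 + 678.28 + 2093.4 = 3126.06
ΣP(Year 0)Q(Year 0) = 28.95×13 + 399.40×2 + 544.20×4 = 376.35 + 798.8 + 2176.8 = 3351.95
L = 3126.06 / 3351.95 × 100 = 93.2609
Paasche component (current-period weights):
ΣP(Year 1)Q(Year 1) = 27.26×16 + 339.14×2 + 523.35×5 = 436.16 + 678.28 + 2616.75 = 3731.19
ΣP(Year 0)Q(Year 1) = 28.95×16 + 399.40×2 + 544.20×5 = 463.2 + 798.8 + 2721 = 3983
P = 3731.19 / 3983 × 100 = 93.6779
Fisher = √(L × P) = √(93.2609 × 93.6779) = 93.4692

93.47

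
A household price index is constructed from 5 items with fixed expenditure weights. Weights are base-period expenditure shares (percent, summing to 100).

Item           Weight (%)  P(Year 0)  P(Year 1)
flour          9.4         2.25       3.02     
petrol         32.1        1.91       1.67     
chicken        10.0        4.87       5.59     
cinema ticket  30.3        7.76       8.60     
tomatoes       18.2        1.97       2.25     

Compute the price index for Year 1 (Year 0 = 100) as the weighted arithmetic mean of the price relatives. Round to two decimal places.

106.53

flour: 9.4 × (3.02/2.25) = 9.4 × 1.342222 = 12.6169
petrol: 32.1 × (1.67/1.91) = 32.1 × 0.874346 = 28.0665
chicken: 10.0 × (5.59/4.87) = 10.0 × 1.147844 = 11.4784
cinema ticket: 30.3 × (8.60/7.76) = 30.3 × 1.108247 = 33.5799
tomatoes: 18.2 × (2.25/1.97) = 18.2 × 1.142132 = 20.7868
Index = Σ wᵢ·(p₁ᵢ/p₀ᵢ) = 12.6169 + 28.0665 + 11.4784 + 33.5799 + 20.7868 = 106.5285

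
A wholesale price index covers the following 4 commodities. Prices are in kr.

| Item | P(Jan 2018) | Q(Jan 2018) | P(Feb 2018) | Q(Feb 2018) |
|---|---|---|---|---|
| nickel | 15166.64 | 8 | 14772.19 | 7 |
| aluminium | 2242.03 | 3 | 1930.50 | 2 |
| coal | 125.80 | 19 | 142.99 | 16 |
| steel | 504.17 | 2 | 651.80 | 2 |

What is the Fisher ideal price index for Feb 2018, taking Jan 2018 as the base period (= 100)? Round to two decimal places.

97.44

Laspeyres component (base-period weights):
ΣP(Feb 2018)Q(Jan 2018) = 14772.19×8 + 1930.50×3 + 142.99×19 + 651.80×2 = 118177.52 + 5791.5 + 2716.81 + 1303.6 = 127989.43
ΣP(Jan 2018)Q(Jan 2018) = 15166.64×8 + 2242.03×3 + 125.80×19 + 504.17×2 = 121333.12 + 6726.09 + 2390.2 + 1008.34 = 131457.75
L = 127989.43 / 131457.75 × 100 = 97.3616
Paasche component (current-period weights):
ΣP(Feb 2018)Q(Feb 2018) = 14772.19×7 + 1930.50×2 + 142.99×16 + 651.80×2 = 103405.33 + 3861 + 2287.84 + 1303.6 = 110857.77
ΣP(Jan 2018)Q(Feb 2018) = 15166.64×7 + 2242.03×2 + 125.80×16 + 504.17×2 = 106166.48 + 4484.06 + 2012.8 + 1008.34 = 113671.68
P = 110857.77 / 113671.68 × 100 = 97.5245
Fisher = √(L × P) = √(97.3616 × 97.5245) = 97.4431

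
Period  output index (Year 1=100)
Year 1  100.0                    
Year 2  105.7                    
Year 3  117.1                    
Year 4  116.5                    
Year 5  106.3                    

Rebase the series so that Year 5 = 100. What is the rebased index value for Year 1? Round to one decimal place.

94.1

Rebased(Year 1) = 100.0 / 106.3 × 100 = 94.0734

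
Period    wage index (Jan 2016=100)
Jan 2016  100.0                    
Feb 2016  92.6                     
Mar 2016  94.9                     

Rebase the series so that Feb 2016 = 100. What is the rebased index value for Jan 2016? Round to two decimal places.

107.99

Rebased(Jan 2016) = 100.0 / 92.6 × 100 = 107.9914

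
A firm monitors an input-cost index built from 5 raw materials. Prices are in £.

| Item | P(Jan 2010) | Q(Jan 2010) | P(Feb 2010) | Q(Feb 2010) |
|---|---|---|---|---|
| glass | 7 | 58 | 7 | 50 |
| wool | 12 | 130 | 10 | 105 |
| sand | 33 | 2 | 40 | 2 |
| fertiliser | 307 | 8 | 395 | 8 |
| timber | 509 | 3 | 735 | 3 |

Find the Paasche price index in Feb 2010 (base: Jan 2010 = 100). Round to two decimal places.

Paasche price index uses current-period quantities as weights.
ΣP(Feb 2010)·Q(Feb 2010) = 7×50 + 10×105 + 40×2 + 395×8 + 735×3 = 350 + 1050 + 80 + 3160 + 2205 = 6845
ΣP(Jan 2010)·Q(Feb 2010) = 7×50 + 12×105 + 33×2 + 307×8 + 509×3 = 350 + 1260 + 66 + 2456 + 1527 = 5659
Index = 6845 / 5659 × 100 = 120.9578

120.96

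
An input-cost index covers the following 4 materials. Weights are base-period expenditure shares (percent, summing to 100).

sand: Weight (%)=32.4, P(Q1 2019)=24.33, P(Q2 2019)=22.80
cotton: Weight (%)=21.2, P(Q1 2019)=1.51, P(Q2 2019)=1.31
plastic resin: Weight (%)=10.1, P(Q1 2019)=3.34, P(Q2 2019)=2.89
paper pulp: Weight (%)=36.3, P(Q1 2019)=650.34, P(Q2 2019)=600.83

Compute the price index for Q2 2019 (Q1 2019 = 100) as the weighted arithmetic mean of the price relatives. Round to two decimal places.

sand: 32.4 × (22.80/24.33) = 32.4 × 0.937115 = 30.3625
cotton: 21.2 × (1.31/1.51) = 21.2 × 0.867550 = 18.3921
plastic resin: 10.1 × (2.89/3.34) = 10.1 × 0.865269 = 8.7392
paper pulp: 36.3 × (600.83/650.34) = 36.3 × 0.923871 = 33.5365
Index = Σ wᵢ·(p₁ᵢ/p₀ᵢ) = 30.3625 + 18.3921 + 8.7392 + 33.5365 = 91.0303

91.03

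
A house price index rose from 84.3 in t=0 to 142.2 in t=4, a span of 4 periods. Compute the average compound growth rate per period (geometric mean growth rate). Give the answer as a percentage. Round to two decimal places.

Growth factor = (142.2/84.3)^(1/4) = (1.686833)^(1/4) = 1.139641
Growth rate = 1.139641 − 1 = 0.139641 = 13.9641%

13.96%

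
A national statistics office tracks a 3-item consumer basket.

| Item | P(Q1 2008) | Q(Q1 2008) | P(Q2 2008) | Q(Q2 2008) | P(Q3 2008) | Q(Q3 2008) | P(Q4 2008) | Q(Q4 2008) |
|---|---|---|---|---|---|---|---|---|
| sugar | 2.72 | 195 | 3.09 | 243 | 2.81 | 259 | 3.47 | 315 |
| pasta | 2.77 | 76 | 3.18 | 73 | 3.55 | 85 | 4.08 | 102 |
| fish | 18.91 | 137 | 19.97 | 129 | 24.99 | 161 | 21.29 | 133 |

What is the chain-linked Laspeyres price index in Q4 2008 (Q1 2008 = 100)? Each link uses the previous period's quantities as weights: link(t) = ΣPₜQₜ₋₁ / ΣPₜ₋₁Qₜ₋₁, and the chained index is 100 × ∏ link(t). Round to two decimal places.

116.32

Link Q1 2008→Q2 2008:
ΣP(Q2 2008)Q(Q1 2008) = 3.09×195 + 3.18×76 + 19.97×137 = 602.55 + 241.68 + 2735.89 = 3580.12
ΣP(Q1 2008)Q(Q1 2008) = 2.72×195 + 2.77×76 + 18.91×137 = 530.4 + 210.52 + 2590.67 = 3331.59
link = 3580.12/3331.59 = 1.074598
Link Q2 2008→Q3 2008:
ΣP(Q3 2008)Q(Q2 2008) = 2.81×243 + 3.55×73 + 24.99×129 = 682.83 + 259.15 + 3223.71 = 4165.69
ΣP(Q2 2008)Q(Q2 2008) = 3.09×243 + 3.18×73 + 19.97×129 = 750.87 + 232.14 + 2576.13 = 3559.14
link = 4165.69/3559.14 = 1.170420
Link Q3 2008→Q4 2008:
ΣP(Q4 2008)Q(Q3 2008) = 3.47×259 + 4.08×85 + 21.29×161 = 898.73 + 346.8 + 3427.69 = 4673.22
ΣP(Q3 2008)Q(Q3 2008) = 2.81×259 + 3.55×85 + 24.99×161 = 727.79 + 301.75 + 4023.39 = 5052.93
link = 4673.22/5052.93 = 0.924854
Chained index = 100 × 1.074598 × 1.170420 × 0.924854 = 116.3217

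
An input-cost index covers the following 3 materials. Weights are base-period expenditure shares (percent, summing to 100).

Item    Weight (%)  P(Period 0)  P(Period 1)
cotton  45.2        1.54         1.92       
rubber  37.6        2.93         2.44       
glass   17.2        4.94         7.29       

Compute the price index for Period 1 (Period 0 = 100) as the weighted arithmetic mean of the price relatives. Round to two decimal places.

cotton: 45.2 × (1.92/1.54) = 45.2 × 1.246753 = 56.3532
rubber: 37.6 × (2.44/2.93) = 37.6 × 0.832765 = 31.3119
glass: 17.2 × (7.29/4.94) = 17.2 × 1.475709 = 25.3822
Index = Σ wᵢ·(p₁ᵢ/p₀ᵢ) = 56.3532 + 31.3119 + 25.3822 = 113.0474

113.05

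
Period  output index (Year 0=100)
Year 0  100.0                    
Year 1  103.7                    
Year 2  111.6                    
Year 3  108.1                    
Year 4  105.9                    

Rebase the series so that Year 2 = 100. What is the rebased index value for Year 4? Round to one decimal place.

Rebased(Year 4) = 105.9 / 111.6 × 100 = 94.8925

94.9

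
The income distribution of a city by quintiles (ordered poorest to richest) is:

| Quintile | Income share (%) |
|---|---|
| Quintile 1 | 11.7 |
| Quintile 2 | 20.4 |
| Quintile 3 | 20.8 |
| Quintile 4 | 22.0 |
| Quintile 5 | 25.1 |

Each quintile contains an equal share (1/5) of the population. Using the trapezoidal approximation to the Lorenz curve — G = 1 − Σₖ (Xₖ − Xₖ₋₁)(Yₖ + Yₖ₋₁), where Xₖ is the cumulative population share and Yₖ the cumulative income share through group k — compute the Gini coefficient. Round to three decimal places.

0.114

Cumulative income shares Yₖ: 0.1170, 0.3210, 0.5290, 0.7490, 1.0000
Σ (Xₖ−Xₖ₋₁)(Yₖ+Yₖ₋₁) = (1/5)(0.1170+0.0000) + (1/5)(0.3210+0.1170) + (1/5)(0.5290+0.3210) + (1/5)(0.7490+0.5290) + (1/5)(1.0000+0.7490)
  = 0.0234 + 0.0876 + 0.1700 + 0.2556 + 0.3498 = 0.8864
G = 1 − 0.8864 = 0.1136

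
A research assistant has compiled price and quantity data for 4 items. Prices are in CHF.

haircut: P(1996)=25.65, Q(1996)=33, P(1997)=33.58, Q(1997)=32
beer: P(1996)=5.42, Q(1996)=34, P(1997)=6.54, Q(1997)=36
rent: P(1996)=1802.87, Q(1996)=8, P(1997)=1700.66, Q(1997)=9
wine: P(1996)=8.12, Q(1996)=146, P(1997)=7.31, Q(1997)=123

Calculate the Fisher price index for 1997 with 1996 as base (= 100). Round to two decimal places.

Laspeyres component (base-period weights):
ΣP(1997)Q(1996) = 33.58×33 + 6.54×34 + 1700.66×8 + 7.31×146 = 1108.14 + 222.36 + 13605.28 + 1067.26 = 16003.04
ΣP(1996)Q(1996) = 25.65×33 + 5.42×34 + 1802.87×8 + 8.12×146 = 846.45 + 184.28 + 14422.96 + 1185.52 = 16639.21
L = 16003.04 / 16639.21 × 100 = 96.1767
Paasche component (current-period weights):
ΣP(1997)Q(1997) = 33.58×32 + 6.54×36 + 1700.66×9 + 7.31×123 = 1074.56 + 235.44 + 15305.94 + 899.13 = 17515.07
ΣP(1996)Q(1997) = 25.65×32 + 5.42×36 + 1802.87×9 + 8.12×123 = 820.8 + 195.12 + 16225.83 + 998.76 = 18240.51
P = 17515.07 / 18240.51 × 100 = 96.0229
Fisher = √(L × P) = √(96.1767 × 96.0229) = 96.0998

96.10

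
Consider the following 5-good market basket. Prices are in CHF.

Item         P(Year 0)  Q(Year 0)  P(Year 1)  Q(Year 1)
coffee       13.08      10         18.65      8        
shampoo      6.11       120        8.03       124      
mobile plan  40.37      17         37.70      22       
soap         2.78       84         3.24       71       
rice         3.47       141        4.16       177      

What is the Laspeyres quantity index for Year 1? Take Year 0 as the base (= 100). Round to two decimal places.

112.71

Laspeyres quantity index uses base-period prices as weights.
ΣP(Year 0)·Q(Year 1) = 13.08×8 + 6.11×124 + 40.37×22 + 2.78×71 + 3.47×177 = 104.64 + 757.64 + 888.14 + 197.38 + 614.19 = 2561.99
ΣP(Year 0)·Q(Year 0) = 13.08×10 + 6.11×120 + 40.37×17 + 2.78×84 + 3.47×141 = 130.8 + 733.2 + 686.29 + 233.52 + 489.27 = 2273.08
Index = 2561.99 / 2273.08 × 100 = 112.7101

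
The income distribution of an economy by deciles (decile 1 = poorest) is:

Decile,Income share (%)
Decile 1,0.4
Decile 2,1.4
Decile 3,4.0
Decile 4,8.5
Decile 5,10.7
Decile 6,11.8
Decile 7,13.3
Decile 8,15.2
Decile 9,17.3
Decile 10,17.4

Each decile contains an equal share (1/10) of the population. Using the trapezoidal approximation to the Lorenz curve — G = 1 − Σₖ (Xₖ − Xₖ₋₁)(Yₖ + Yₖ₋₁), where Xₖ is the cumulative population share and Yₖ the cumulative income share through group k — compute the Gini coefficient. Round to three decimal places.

0.336

Cumulative income shares Yₖ: 0.0040, 0.0180, 0.0580, 0.1430, 0.2500, 0.3680, 0.5010, 0.6530, 0.8260, 1.0000
Σ (Xₖ−Xₖ₋₁)(Yₖ+Yₖ₋₁) = (1/10)(0.0040+0.0000) + (1/10)(0.0180+0.0040) + (1/10)(0.0580+0.0180) + (1/10)(0.1430+0.0580) + (1/10)(0.2500+0.1430) + (1/10)(0.3680+0.2500) + (1/10)(0.5010+0.3680) + (1/10)(0.6530+0.5010) + (1/10)(0.8260+0.6530) + (1/10)(1.0000+0.8260)
  = 0.0004 + 0.0022 + 0.0076 + 0.0201 + 0.0393 + 0.0618 + 0.0869 + 0.1154 + 0.1479 + 0.1826 = 0.6642
G = 1 − 0.6642 = 0.3358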